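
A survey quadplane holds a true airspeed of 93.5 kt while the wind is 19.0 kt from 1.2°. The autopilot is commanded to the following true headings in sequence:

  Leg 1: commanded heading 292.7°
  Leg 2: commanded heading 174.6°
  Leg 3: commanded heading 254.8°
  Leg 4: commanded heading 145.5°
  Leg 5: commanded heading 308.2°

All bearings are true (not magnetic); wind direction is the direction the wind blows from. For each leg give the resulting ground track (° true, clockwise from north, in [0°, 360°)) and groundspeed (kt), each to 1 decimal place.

Leg 1: heading 292.7°; drift -11.5° → track 281.2°, groundspeed 88.3 kt
Leg 2: heading 174.6°; drift +1.1° → track 175.7°, groundspeed 112.4 kt
Leg 3: heading 254.8°; drift -10.4° → track 244.4°, groundspeed 100.5 kt
Leg 4: heading 145.5°; drift +5.8° → track 151.3°, groundspeed 109.5 kt
Leg 5: heading 308.2°; drift -10.5° → track 297.7°, groundspeed 83.5 kt

Leg 1: track=281.2°, groundspeed=88.3 kt
Leg 2: track=175.7°, groundspeed=112.4 kt
Leg 3: track=244.4°, groundspeed=100.5 kt
Leg 4: track=151.3°, groundspeed=109.5 kt
Leg 5: track=297.7°, groundspeed=83.5 kt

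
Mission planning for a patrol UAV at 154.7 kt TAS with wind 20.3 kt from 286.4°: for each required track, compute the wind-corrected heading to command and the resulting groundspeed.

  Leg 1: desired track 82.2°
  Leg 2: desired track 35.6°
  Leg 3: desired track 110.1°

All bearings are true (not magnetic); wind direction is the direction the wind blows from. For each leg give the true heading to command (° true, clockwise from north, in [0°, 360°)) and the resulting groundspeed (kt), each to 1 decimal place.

Leg 1: desired track 82.2°; wind correction -3.1° → command heading 79.1°, groundspeed 173.0 kt
Leg 2: desired track 35.6°; wind correction -7.1° → command heading 28.5°, groundspeed 160.2 kt
Leg 3: desired track 110.1°; wind correction +0.5° → command heading 110.6°, groundspeed 175.0 kt

Leg 1: heading=79.1°, groundspeed=173.0 kt
Leg 2: heading=28.5°, groundspeed=160.2 kt
Leg 3: heading=110.6°, groundspeed=175.0 kt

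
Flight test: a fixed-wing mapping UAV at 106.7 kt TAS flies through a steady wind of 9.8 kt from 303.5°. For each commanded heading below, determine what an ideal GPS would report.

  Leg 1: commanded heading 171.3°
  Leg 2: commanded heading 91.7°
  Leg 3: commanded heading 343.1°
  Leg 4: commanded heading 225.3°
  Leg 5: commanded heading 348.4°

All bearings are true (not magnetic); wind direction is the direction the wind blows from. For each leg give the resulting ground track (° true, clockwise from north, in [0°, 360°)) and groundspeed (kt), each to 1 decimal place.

Leg 1: track=167.6°, groundspeed=113.5 kt
Leg 2: track=94.3°, groundspeed=115.1 kt
Leg 3: track=346.7°, groundspeed=99.3 kt
Leg 4: track=220.1°, groundspeed=105.1 kt
Leg 5: track=352.4°, groundspeed=100.0 kt

Leg 1: heading 171.3°; drift -3.7° → track 167.6°, groundspeed 113.5 kt
Leg 2: heading 91.7°; drift +2.6° → track 94.3°, groundspeed 115.1 kt
Leg 3: heading 343.1°; drift +3.6° → track 346.7°, groundspeed 99.3 kt
Leg 4: heading 225.3°; drift -5.2° → track 220.1°, groundspeed 105.1 kt
Leg 5: heading 348.4°; drift +4.0° → track 352.4°, groundspeed 100.0 kt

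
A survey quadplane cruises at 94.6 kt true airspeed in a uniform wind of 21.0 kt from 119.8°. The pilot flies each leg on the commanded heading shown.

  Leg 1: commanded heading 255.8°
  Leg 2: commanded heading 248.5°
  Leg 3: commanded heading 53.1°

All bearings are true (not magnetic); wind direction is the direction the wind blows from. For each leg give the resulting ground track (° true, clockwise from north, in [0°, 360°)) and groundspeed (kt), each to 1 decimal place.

Leg 1: track=263.4°, groundspeed=110.7 kt
Leg 2: track=257.2°, groundspeed=109.0 kt
Leg 3: track=40.5°, groundspeed=88.4 kt

Leg 1: heading 255.8°; drift +7.6° → track 263.4°, groundspeed 110.7 kt
Leg 2: heading 248.5°; drift +8.7° → track 257.2°, groundspeed 109.0 kt
Leg 3: heading 53.1°; drift -12.6° → track 40.5°, groundspeed 88.4 kt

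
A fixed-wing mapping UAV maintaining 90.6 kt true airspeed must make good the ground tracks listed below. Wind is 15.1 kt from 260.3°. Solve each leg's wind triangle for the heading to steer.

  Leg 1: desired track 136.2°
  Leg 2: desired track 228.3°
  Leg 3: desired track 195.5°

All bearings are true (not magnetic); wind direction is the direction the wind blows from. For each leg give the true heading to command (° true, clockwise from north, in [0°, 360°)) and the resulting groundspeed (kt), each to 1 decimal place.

Leg 1: desired track 136.2°; wind correction +7.9° → command heading 144.1°, groundspeed 98.2 kt
Leg 2: desired track 228.3°; wind correction +5.1° → command heading 233.4°, groundspeed 77.4 kt
Leg 3: desired track 195.5°; wind correction +8.7° → command heading 204.2°, groundspeed 83.1 kt

Leg 1: heading=144.1°, groundspeed=98.2 kt
Leg 2: heading=233.4°, groundspeed=77.4 kt
Leg 3: heading=204.2°, groundspeed=83.1 kt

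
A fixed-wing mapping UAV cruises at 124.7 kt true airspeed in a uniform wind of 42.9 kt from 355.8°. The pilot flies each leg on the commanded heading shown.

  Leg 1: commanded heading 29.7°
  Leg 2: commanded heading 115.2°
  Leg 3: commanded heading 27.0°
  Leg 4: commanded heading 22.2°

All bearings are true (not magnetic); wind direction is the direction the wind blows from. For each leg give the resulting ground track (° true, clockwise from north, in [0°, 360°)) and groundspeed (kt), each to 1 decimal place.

Leg 1: track=44.7°, groundspeed=92.2 kt
Leg 2: track=129.6°, groundspeed=150.5 kt
Leg 3: track=41.2°, groundspeed=90.8 kt
Leg 4: track=34.7°, groundspeed=88.4 kt

Leg 1: heading 29.7°; drift +15.0° → track 44.7°, groundspeed 92.2 kt
Leg 2: heading 115.2°; drift +14.4° → track 129.6°, groundspeed 150.5 kt
Leg 3: heading 27.0°; drift +14.2° → track 41.2°, groundspeed 90.8 kt
Leg 4: heading 22.2°; drift +12.5° → track 34.7°, groundspeed 88.4 kt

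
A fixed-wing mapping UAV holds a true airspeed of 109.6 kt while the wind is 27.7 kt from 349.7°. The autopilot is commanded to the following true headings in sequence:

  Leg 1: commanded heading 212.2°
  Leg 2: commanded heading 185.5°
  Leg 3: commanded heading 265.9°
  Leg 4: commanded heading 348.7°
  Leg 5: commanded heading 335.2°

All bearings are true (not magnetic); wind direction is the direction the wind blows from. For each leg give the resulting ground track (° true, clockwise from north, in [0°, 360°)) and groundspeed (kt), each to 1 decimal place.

Leg 1: heading 212.2°; drift -8.2° → track 204.0°, groundspeed 131.4 kt
Leg 2: heading 185.5°; drift -3.2° → track 182.3°, groundspeed 136.5 kt
Leg 3: heading 265.9°; drift -14.5° → track 251.4°, groundspeed 110.1 kt
Leg 4: heading 348.7°; drift -0.3° → track 348.4°, groundspeed 81.9 kt
Leg 5: heading 335.2°; drift -4.8° → track 330.4°, groundspeed 83.1 kt

Leg 1: track=204.0°, groundspeed=131.4 kt
Leg 2: track=182.3°, groundspeed=136.5 kt
Leg 3: track=251.4°, groundspeed=110.1 kt
Leg 4: track=348.4°, groundspeed=81.9 kt
Leg 5: track=330.4°, groundspeed=83.1 kt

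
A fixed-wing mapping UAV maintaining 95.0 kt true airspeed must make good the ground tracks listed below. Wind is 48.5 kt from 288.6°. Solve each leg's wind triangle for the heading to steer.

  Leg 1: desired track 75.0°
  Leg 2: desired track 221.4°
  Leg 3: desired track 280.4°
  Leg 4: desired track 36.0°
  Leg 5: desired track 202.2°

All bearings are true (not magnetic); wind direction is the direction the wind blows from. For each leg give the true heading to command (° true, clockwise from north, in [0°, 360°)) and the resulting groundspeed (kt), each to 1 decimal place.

Leg 1: heading=58.6°, groundspeed=131.5 kt
Leg 2: heading=249.5°, groundspeed=65.0 kt
Leg 3: heading=284.6°, groundspeed=46.7 kt
Leg 4: heading=6.8°, groundspeed=97.5 kt
Leg 5: heading=232.8°, groundspeed=78.7 kt

Leg 1: desired track 75.0°; wind correction -16.4° → command heading 58.6°, groundspeed 131.5 kt
Leg 2: desired track 221.4°; wind correction +28.1° → command heading 249.5°, groundspeed 65.0 kt
Leg 3: desired track 280.4°; wind correction +4.2° → command heading 284.6°, groundspeed 46.7 kt
Leg 4: desired track 36.0°; wind correction -29.2° → command heading 6.8°, groundspeed 97.5 kt
Leg 5: desired track 202.2°; wind correction +30.6° → command heading 232.8°, groundspeed 78.7 kt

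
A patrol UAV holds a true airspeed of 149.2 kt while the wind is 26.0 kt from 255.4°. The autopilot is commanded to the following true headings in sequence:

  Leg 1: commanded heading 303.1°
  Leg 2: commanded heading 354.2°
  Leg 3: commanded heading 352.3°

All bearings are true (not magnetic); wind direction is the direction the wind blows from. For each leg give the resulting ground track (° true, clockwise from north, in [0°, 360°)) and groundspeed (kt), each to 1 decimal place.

Leg 1: heading 303.1°; drift +8.3° → track 311.4°, groundspeed 133.1 kt
Leg 2: heading 354.2°; drift +9.5° → track 3.7°, groundspeed 155.3 kt
Leg 3: heading 352.3°; drift +9.6° → track 1.9°, groundspeed 154.5 kt

Leg 1: track=311.4°, groundspeed=133.1 kt
Leg 2: track=3.7°, groundspeed=155.3 kt
Leg 3: track=1.9°, groundspeed=154.5 kt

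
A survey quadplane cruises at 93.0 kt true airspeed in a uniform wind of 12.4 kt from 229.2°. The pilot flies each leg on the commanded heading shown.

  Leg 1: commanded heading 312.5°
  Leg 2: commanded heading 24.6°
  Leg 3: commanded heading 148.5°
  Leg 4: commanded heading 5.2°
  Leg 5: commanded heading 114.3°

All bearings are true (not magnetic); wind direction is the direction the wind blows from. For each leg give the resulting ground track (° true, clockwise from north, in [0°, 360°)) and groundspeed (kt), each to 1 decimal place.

Leg 1: heading 312.5°; drift +7.7° → track 320.2°, groundspeed 92.4 kt
Leg 2: heading 24.6°; drift +2.8° → track 27.4°, groundspeed 104.4 kt
Leg 3: heading 148.5°; drift -7.7° → track 140.8°, groundspeed 91.8 kt
Leg 4: heading 5.2°; drift +4.8° → track 10.0°, groundspeed 102.3 kt
Leg 5: heading 114.3°; drift -6.5° → track 107.8°, groundspeed 98.9 kt

Leg 1: track=320.2°, groundspeed=92.4 kt
Leg 2: track=27.4°, groundspeed=104.4 kt
Leg 3: track=140.8°, groundspeed=91.8 kt
Leg 4: track=10.0°, groundspeed=102.3 kt
Leg 5: track=107.8°, groundspeed=98.9 kt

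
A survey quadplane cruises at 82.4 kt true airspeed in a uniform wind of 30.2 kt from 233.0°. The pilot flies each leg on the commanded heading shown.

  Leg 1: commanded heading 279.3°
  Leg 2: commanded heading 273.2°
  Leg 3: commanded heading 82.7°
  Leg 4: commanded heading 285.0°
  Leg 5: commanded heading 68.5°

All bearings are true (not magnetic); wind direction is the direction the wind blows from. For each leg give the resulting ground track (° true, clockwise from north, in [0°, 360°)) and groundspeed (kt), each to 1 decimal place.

Leg 1: heading 279.3°; drift +19.5° → track 298.8°, groundspeed 65.3 kt
Leg 2: heading 273.2°; drift +18.2° → track 291.4°, groundspeed 62.5 kt
Leg 3: heading 82.7°; drift -7.8° → track 74.9°, groundspeed 109.7 kt
Leg 4: heading 285.0°; drift +20.5° → track 305.5°, groundspeed 68.1 kt
Leg 5: heading 68.5°; drift -4.1° → track 64.4°, groundspeed 111.8 kt

Leg 1: track=298.8°, groundspeed=65.3 kt
Leg 2: track=291.4°, groundspeed=62.5 kt
Leg 3: track=74.9°, groundspeed=109.7 kt
Leg 4: track=305.5°, groundspeed=68.1 kt
Leg 5: track=64.4°, groundspeed=111.8 kt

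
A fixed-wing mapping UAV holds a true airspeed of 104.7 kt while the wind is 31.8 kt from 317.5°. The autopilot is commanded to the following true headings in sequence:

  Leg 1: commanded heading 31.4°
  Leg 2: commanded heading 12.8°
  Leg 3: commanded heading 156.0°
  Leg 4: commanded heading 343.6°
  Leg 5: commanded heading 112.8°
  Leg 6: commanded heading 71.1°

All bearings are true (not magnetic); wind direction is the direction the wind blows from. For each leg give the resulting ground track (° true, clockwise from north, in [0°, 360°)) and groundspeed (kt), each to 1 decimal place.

Leg 1: heading 31.4°; drift +17.7° → track 49.1°, groundspeed 100.6 kt
Leg 2: heading 12.8°; drift +16.8° → track 29.6°, groundspeed 90.5 kt
Leg 3: heading 156.0°; drift -4.3° → track 151.7°, groundspeed 135.2 kt
Leg 4: heading 343.6°; drift +10.4° → track 354.0°, groundspeed 77.4 kt
Leg 5: heading 112.8°; drift +5.7° → track 118.5°, groundspeed 134.2 kt
Leg 6: heading 71.1°; drift +13.9° → track 85.0°, groundspeed 121.0 kt

Leg 1: track=49.1°, groundspeed=100.6 kt
Leg 2: track=29.6°, groundspeed=90.5 kt
Leg 3: track=151.7°, groundspeed=135.2 kt
Leg 4: track=354.0°, groundspeed=77.4 kt
Leg 5: track=118.5°, groundspeed=134.2 kt
Leg 6: track=85.0°, groundspeed=121.0 kt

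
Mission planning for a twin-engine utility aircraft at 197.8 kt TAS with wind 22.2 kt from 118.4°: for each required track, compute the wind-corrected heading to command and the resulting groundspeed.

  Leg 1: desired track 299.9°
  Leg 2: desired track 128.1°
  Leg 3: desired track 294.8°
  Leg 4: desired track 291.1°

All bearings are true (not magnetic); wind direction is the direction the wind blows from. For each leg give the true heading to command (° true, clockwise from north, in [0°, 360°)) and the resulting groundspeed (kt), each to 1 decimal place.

Leg 1: heading=300.1°, groundspeed=220.0 kt
Leg 2: heading=127.0°, groundspeed=175.9 kt
Leg 3: heading=294.4°, groundspeed=220.0 kt
Leg 4: heading=290.3°, groundspeed=219.8 kt

Leg 1: desired track 299.9°; wind correction +0.2° → command heading 300.1°, groundspeed 220.0 kt
Leg 2: desired track 128.1°; wind correction -1.1° → command heading 127.0°, groundspeed 175.9 kt
Leg 3: desired track 294.8°; wind correction -0.4° → command heading 294.4°, groundspeed 220.0 kt
Leg 4: desired track 291.1°; wind correction -0.8° → command heading 290.3°, groundspeed 219.8 kt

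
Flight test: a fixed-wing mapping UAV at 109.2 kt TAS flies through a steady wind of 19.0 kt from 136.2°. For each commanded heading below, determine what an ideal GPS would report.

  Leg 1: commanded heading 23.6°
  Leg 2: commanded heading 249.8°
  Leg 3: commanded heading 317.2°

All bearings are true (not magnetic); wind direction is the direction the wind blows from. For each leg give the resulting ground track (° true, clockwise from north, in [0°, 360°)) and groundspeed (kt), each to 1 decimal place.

Leg 1: track=15.0°, groundspeed=117.8 kt
Leg 2: track=258.3°, groundspeed=118.1 kt
Leg 3: track=317.1°, groundspeed=128.2 kt

Leg 1: heading 23.6°; drift -8.6° → track 15.0°, groundspeed 117.8 kt
Leg 2: heading 249.8°; drift +8.5° → track 258.3°, groundspeed 118.1 kt
Leg 3: heading 317.2°; drift -0.1° → track 317.1°, groundspeed 128.2 kt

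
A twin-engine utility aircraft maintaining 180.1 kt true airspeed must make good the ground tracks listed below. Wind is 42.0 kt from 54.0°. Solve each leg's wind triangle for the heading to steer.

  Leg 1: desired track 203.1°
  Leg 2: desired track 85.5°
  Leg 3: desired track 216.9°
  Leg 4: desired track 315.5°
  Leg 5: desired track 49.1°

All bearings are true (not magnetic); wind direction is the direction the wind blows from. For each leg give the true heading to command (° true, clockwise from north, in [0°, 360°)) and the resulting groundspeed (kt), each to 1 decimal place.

Leg 1: heading=196.2°, groundspeed=214.8 kt
Leg 2: heading=78.5°, groundspeed=142.9 kt
Leg 3: heading=213.0°, groundspeed=219.8 kt
Leg 4: heading=328.8°, groundspeed=181.5 kt
Leg 5: heading=50.2°, groundspeed=138.2 kt

Leg 1: desired track 203.1°; wind correction -6.9° → command heading 196.2°, groundspeed 214.8 kt
Leg 2: desired track 85.5°; wind correction -7.0° → command heading 78.5°, groundspeed 142.9 kt
Leg 3: desired track 216.9°; wind correction -3.9° → command heading 213.0°, groundspeed 219.8 kt
Leg 4: desired track 315.5°; wind correction +13.3° → command heading 328.8°, groundspeed 181.5 kt
Leg 5: desired track 49.1°; wind correction +1.1° → command heading 50.2°, groundspeed 138.2 kt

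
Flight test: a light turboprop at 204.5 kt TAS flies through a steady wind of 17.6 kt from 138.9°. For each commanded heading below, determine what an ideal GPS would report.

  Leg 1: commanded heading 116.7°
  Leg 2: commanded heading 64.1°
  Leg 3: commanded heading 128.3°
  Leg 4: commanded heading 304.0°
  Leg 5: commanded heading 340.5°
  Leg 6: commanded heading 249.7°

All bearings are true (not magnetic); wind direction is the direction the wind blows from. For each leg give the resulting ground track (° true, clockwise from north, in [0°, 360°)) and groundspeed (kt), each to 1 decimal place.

Leg 1: heading 116.7°; drift -2.0° → track 114.7°, groundspeed 188.3 kt
Leg 2: heading 64.1°; drift -4.9° → track 59.2°, groundspeed 200.6 kt
Leg 3: heading 128.3°; drift -1.0° → track 127.3°, groundspeed 187.2 kt
Leg 4: heading 304.0°; drift +1.2° → track 305.2°, groundspeed 221.6 kt
Leg 5: heading 340.5°; drift -1.7° → track 338.8°, groundspeed 221.0 kt
Leg 6: heading 249.7°; drift +4.5° → track 254.2°, groundspeed 211.4 kt

Leg 1: track=114.7°, groundspeed=188.3 kt
Leg 2: track=59.2°, groundspeed=200.6 kt
Leg 3: track=127.3°, groundspeed=187.2 kt
Leg 4: track=305.2°, groundspeed=221.6 kt
Leg 5: track=338.8°, groundspeed=221.0 kt
Leg 6: track=254.2°, groundspeed=211.4 kt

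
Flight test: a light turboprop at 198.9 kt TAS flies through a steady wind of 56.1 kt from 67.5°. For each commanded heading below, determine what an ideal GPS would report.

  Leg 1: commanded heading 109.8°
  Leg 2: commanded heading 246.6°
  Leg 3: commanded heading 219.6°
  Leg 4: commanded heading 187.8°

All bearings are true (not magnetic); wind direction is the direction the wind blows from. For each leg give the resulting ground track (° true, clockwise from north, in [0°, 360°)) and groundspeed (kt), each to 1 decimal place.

Leg 1: heading 109.8°; drift +13.5° → track 123.3°, groundspeed 161.9 kt
Leg 2: heading 246.6°; drift +0.2° → track 246.8°, groundspeed 255.0 kt
Leg 3: heading 219.6°; drift +6.0° → track 225.6°, groundspeed 249.9 kt
Leg 4: heading 187.8°; drift +12.0° → track 199.8°, groundspeed 232.3 kt

Leg 1: track=123.3°, groundspeed=161.9 kt
Leg 2: track=246.8°, groundspeed=255.0 kt
Leg 3: track=225.6°, groundspeed=249.9 kt
Leg 4: track=199.8°, groundspeed=232.3 kt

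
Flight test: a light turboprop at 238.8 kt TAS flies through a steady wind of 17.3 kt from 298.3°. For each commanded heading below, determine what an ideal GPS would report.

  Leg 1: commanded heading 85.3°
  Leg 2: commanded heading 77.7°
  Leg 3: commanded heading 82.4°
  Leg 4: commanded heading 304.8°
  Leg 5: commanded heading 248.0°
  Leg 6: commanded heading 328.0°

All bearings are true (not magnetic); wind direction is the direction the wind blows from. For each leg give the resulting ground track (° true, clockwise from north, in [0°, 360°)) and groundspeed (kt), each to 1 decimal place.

Leg 1: track=87.4°, groundspeed=253.5 kt
Leg 2: track=80.3°, groundspeed=252.2 kt
Leg 3: track=84.7°, groundspeed=253.0 kt
Leg 4: track=305.3°, groundspeed=221.6 kt
Leg 5: track=244.7°, groundspeed=228.1 kt
Leg 6: track=330.2°, groundspeed=223.9 kt

Leg 1: heading 85.3°; drift +2.1° → track 87.4°, groundspeed 253.5 kt
Leg 2: heading 77.7°; drift +2.6° → track 80.3°, groundspeed 252.2 kt
Leg 3: heading 82.4°; drift +2.3° → track 84.7°, groundspeed 253.0 kt
Leg 4: heading 304.8°; drift +0.5° → track 305.3°, groundspeed 221.6 kt
Leg 5: heading 248.0°; drift -3.3° → track 244.7°, groundspeed 228.1 kt
Leg 6: heading 328.0°; drift +2.2° → track 330.2°, groundspeed 223.9 kt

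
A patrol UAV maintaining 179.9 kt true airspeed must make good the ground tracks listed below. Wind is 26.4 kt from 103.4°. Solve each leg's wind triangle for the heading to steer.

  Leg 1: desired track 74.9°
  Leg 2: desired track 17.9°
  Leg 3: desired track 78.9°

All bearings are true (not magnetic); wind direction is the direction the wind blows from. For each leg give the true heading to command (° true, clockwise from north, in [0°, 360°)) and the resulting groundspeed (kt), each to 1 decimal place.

Leg 1: desired track 74.9°; wind correction +4.0° → command heading 78.9°, groundspeed 156.3 kt
Leg 2: desired track 17.9°; wind correction +8.4° → command heading 26.3°, groundspeed 175.9 kt
Leg 3: desired track 78.9°; wind correction +3.5° → command heading 82.4°, groundspeed 155.5 kt

Leg 1: heading=78.9°, groundspeed=156.3 kt
Leg 2: heading=26.3°, groundspeed=175.9 kt
Leg 3: heading=82.4°, groundspeed=155.5 kt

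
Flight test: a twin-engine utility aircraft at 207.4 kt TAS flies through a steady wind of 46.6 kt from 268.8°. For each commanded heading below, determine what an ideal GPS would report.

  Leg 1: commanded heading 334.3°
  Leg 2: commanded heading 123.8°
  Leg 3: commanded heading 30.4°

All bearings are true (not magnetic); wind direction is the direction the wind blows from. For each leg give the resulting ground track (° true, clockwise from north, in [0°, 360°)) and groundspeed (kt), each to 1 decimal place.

Leg 1: heading 334.3°; drift +12.7° → track 347.0°, groundspeed 192.8 kt
Leg 2: heading 123.8°; drift -6.2° → track 117.6°, groundspeed 247.0 kt
Leg 3: heading 30.4°; drift +9.7° → track 40.1°, groundspeed 235.2 kt

Leg 1: track=347.0°, groundspeed=192.8 kt
Leg 2: track=117.6°, groundspeed=247.0 kt
Leg 3: track=40.1°, groundspeed=235.2 kt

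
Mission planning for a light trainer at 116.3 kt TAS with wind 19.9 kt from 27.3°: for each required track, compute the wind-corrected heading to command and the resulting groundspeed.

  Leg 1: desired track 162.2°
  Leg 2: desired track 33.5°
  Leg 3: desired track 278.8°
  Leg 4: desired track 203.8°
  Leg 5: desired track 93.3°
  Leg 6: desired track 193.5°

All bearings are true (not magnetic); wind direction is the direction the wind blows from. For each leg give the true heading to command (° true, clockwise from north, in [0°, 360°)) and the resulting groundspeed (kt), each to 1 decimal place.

Leg 1: desired track 162.2°; wind correction -7.0° → command heading 155.2°, groundspeed 129.5 kt
Leg 2: desired track 33.5°; wind correction -1.1° → command heading 32.4°, groundspeed 96.5 kt
Leg 3: desired track 278.8°; wind correction +9.3° → command heading 288.1°, groundspeed 121.1 kt
Leg 4: desired track 203.8°; wind correction -0.6° → command heading 203.2°, groundspeed 136.2 kt
Leg 5: desired track 93.3°; wind correction -9.0° → command heading 84.3°, groundspeed 106.8 kt
Leg 6: desired track 193.5°; wind correction -2.3° → command heading 191.2°, groundspeed 135.5 kt

Leg 1: heading=155.2°, groundspeed=129.5 kt
Leg 2: heading=32.4°, groundspeed=96.5 kt
Leg 3: heading=288.1°, groundspeed=121.1 kt
Leg 4: heading=203.2°, groundspeed=136.2 kt
Leg 5: heading=84.3°, groundspeed=106.8 kt
Leg 6: heading=191.2°, groundspeed=135.5 kt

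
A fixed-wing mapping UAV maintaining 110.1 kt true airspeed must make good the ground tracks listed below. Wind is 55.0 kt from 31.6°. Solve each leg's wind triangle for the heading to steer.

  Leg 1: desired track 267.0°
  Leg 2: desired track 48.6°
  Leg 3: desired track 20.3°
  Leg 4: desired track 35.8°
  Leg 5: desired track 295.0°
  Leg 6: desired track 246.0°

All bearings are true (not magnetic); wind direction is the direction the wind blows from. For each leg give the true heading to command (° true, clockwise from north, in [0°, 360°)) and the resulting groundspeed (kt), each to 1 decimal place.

Leg 1: desired track 267.0°; wind correction +24.3° → command heading 291.3°, groundspeed 131.6 kt
Leg 2: desired track 48.6°; wind correction -8.4° → command heading 40.2°, groundspeed 56.3 kt
Leg 3: desired track 20.3°; wind correction +5.6° → command heading 25.9°, groundspeed 55.6 kt
Leg 4: desired track 35.8°; wind correction -2.1° → command heading 33.7°, groundspeed 55.2 kt
Leg 5: desired track 295.0°; wind correction +29.8° → command heading 324.8°, groundspeed 101.9 kt
Leg 6: desired track 246.0°; wind correction +16.4° → command heading 262.4°, groundspeed 151.0 kt

Leg 1: heading=291.3°, groundspeed=131.6 kt
Leg 2: heading=40.2°, groundspeed=56.3 kt
Leg 3: heading=25.9°, groundspeed=55.6 kt
Leg 4: heading=33.7°, groundspeed=55.2 kt
Leg 5: heading=324.8°, groundspeed=101.9 kt
Leg 6: heading=262.4°, groundspeed=151.0 kt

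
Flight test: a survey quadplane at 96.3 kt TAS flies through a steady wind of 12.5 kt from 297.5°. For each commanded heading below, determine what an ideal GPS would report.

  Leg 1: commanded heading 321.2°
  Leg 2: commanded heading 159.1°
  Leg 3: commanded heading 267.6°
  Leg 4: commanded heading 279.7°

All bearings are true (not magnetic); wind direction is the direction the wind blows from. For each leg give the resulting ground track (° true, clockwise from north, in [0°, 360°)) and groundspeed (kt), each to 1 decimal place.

Leg 1: heading 321.2°; drift +3.4° → track 324.6°, groundspeed 85.0 kt
Leg 2: heading 159.1°; drift -4.5° → track 154.6°, groundspeed 106.0 kt
Leg 3: heading 267.6°; drift -4.2° → track 263.4°, groundspeed 85.7 kt
Leg 4: heading 279.7°; drift -2.6° → track 277.1°, groundspeed 84.5 kt

Leg 1: track=324.6°, groundspeed=85.0 kt
Leg 2: track=154.6°, groundspeed=106.0 kt
Leg 3: track=263.4°, groundspeed=85.7 kt
Leg 4: track=277.1°, groundspeed=84.5 kt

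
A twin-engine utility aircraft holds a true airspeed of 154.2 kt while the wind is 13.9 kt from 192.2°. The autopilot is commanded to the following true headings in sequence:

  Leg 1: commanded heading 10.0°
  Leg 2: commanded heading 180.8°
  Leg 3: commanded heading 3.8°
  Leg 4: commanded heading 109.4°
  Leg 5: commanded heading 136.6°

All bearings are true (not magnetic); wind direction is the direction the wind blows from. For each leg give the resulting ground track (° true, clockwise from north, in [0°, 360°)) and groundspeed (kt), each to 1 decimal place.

Leg 1: heading 10.0°; drift +0.2° → track 10.2°, groundspeed 168.1 kt
Leg 2: heading 180.8°; drift -1.1° → track 179.7°, groundspeed 140.6 kt
Leg 3: heading 3.8°; drift +0.7° → track 4.5°, groundspeed 168.0 kt
Leg 4: heading 109.4°; drift -5.2° → track 104.2°, groundspeed 153.1 kt
Leg 5: heading 136.6°; drift -4.5° → track 132.1°, groundspeed 146.8 kt

Leg 1: track=10.2°, groundspeed=168.1 kt
Leg 2: track=179.7°, groundspeed=140.6 kt
Leg 3: track=4.5°, groundspeed=168.0 kt
Leg 4: track=104.2°, groundspeed=153.1 kt
Leg 5: track=132.1°, groundspeed=146.8 kt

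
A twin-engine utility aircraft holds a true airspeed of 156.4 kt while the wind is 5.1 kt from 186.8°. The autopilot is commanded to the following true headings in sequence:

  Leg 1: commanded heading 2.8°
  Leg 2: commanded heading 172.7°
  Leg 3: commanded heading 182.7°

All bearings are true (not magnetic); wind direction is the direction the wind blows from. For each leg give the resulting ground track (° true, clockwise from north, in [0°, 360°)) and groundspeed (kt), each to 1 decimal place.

Leg 1: heading 2.8°; drift +0.1° → track 2.9°, groundspeed 161.5 kt
Leg 2: heading 172.7°; drift -0.5° → track 172.2°, groundspeed 151.5 kt
Leg 3: heading 182.7°; drift -0.1° → track 182.6°, groundspeed 151.3 kt

Leg 1: track=2.9°, groundspeed=161.5 kt
Leg 2: track=172.2°, groundspeed=151.5 kt
Leg 3: track=182.6°, groundspeed=151.3 kt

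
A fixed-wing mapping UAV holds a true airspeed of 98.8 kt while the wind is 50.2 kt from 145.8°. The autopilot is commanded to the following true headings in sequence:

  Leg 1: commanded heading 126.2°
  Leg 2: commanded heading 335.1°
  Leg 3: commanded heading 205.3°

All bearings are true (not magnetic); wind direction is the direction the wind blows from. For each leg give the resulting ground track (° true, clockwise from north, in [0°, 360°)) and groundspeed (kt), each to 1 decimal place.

Leg 1: heading 126.2°; drift -18.1° → track 108.1°, groundspeed 54.2 kt
Leg 2: heading 335.1°; drift -3.1° → track 332.0°, groundspeed 148.6 kt
Leg 3: heading 205.3°; drift +30.5° → track 235.8°, groundspeed 85.1 kt

Leg 1: track=108.1°, groundspeed=54.2 kt
Leg 2: track=332.0°, groundspeed=148.6 kt
Leg 3: track=235.8°, groundspeed=85.1 kt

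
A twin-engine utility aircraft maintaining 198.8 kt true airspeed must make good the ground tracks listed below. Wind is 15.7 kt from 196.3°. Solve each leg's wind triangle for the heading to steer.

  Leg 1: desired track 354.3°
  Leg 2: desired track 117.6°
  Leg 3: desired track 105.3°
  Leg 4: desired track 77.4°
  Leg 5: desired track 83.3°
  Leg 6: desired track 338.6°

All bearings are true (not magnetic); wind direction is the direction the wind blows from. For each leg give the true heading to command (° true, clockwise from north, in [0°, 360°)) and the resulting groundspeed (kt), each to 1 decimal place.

Leg 1: desired track 354.3°; wind correction -1.7° → command heading 352.6°, groundspeed 213.3 kt
Leg 2: desired track 117.6°; wind correction +4.4° → command heading 122.0°, groundspeed 195.1 kt
Leg 3: desired track 105.3°; wind correction +4.5° → command heading 109.8°, groundspeed 198.5 kt
Leg 4: desired track 77.4°; wind correction +4.0° → command heading 81.4°, groundspeed 205.9 kt
Leg 5: desired track 83.3°; wind correction +4.2° → command heading 87.5°, groundspeed 204.4 kt
Leg 6: desired track 338.6°; wind correction -2.8° → command heading 335.8°, groundspeed 211.0 kt

Leg 1: heading=352.6°, groundspeed=213.3 kt
Leg 2: heading=122.0°, groundspeed=195.1 kt
Leg 3: heading=109.8°, groundspeed=198.5 kt
Leg 4: heading=81.4°, groundspeed=205.9 kt
Leg 5: heading=87.5°, groundspeed=204.4 kt
Leg 6: heading=335.8°, groundspeed=211.0 kt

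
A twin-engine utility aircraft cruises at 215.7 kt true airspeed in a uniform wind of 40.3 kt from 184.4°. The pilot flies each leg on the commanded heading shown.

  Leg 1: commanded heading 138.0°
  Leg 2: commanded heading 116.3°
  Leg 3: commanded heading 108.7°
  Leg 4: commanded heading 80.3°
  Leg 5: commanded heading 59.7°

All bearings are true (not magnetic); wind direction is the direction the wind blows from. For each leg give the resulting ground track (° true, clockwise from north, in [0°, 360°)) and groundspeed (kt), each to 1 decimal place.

Leg 1: heading 138.0°; drift -8.8° → track 129.2°, groundspeed 190.2 kt
Leg 2: heading 116.3°; drift -10.6° → track 105.7°, groundspeed 204.1 kt
Leg 3: heading 108.7°; drift -10.7° → track 98.0°, groundspeed 209.4 kt
Leg 4: heading 80.3°; drift -9.8° → track 70.5°, groundspeed 228.9 kt
Leg 5: heading 59.7°; drift -7.9° → track 51.8°, groundspeed 240.9 kt

Leg 1: track=129.2°, groundspeed=190.2 kt
Leg 2: track=105.7°, groundspeed=204.1 kt
Leg 3: track=98.0°, groundspeed=209.4 kt
Leg 4: track=70.5°, groundspeed=228.9 kt
Leg 5: track=51.8°, groundspeed=240.9 kt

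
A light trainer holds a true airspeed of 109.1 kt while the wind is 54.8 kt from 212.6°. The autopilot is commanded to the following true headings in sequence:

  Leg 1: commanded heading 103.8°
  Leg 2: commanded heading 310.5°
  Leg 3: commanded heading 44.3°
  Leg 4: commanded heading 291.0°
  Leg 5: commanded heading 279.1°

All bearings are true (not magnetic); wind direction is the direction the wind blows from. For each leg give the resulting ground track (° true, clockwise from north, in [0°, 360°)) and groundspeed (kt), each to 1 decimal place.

Leg 1: heading 103.8°; drift -22.3° → track 81.5°, groundspeed 137.0 kt
Leg 2: heading 310.5°; drift +25.0° → track 335.5°, groundspeed 128.6 kt
Leg 3: heading 44.3°; drift -3.9° → track 40.4°, groundspeed 163.1 kt
Leg 4: heading 291.0°; drift +28.7° → track 319.7°, groundspeed 111.8 kt
Leg 5: heading 279.1°; drift +29.9° → track 309.0°, groundspeed 100.7 kt

Leg 1: track=81.5°, groundspeed=137.0 kt
Leg 2: track=335.5°, groundspeed=128.6 kt
Leg 3: track=40.4°, groundspeed=163.1 kt
Leg 4: track=319.7°, groundspeed=111.8 kt
Leg 5: track=309.0°, groundspeed=100.7 kt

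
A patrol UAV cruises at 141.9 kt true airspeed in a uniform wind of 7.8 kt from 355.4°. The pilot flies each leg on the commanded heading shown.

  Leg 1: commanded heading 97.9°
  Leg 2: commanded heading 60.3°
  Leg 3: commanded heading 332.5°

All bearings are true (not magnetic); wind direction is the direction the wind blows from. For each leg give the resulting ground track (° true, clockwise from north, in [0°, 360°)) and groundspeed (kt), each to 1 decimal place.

Leg 1: heading 97.9°; drift +3.0° → track 100.9°, groundspeed 143.8 kt
Leg 2: heading 60.3°; drift +2.9° → track 63.2°, groundspeed 138.8 kt
Leg 3: heading 332.5°; drift -1.3° → track 331.2°, groundspeed 134.7 kt

Leg 1: track=100.9°, groundspeed=143.8 kt
Leg 2: track=63.2°, groundspeed=138.8 kt
Leg 3: track=331.2°, groundspeed=134.7 kt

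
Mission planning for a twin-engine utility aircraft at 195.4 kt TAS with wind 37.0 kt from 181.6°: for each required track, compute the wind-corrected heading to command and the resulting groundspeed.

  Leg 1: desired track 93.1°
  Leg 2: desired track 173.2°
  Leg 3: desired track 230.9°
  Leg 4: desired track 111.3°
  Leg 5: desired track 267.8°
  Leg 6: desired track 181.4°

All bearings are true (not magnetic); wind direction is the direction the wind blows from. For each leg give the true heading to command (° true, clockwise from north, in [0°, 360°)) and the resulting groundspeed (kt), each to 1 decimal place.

Leg 1: desired track 93.1°; wind correction +10.9° → command heading 104.0°, groundspeed 190.9 kt
Leg 2: desired track 173.2°; wind correction +1.6° → command heading 174.8°, groundspeed 158.7 kt
Leg 3: desired track 230.9°; wind correction -8.3° → command heading 222.6°, groundspeed 169.2 kt
Leg 4: desired track 111.3°; wind correction +10.3° → command heading 121.6°, groundspeed 179.8 kt
Leg 5: desired track 267.8°; wind correction -10.9° → command heading 256.9°, groundspeed 189.4 kt
Leg 6: desired track 181.4°; wind correction +0.0° → command heading 181.4°, groundspeed 158.4 kt

Leg 1: heading=104.0°, groundspeed=190.9 kt
Leg 2: heading=174.8°, groundspeed=158.7 kt
Leg 3: heading=222.6°, groundspeed=169.2 kt
Leg 4: heading=121.6°, groundspeed=179.8 kt
Leg 5: heading=256.9°, groundspeed=189.4 kt
Leg 6: heading=181.4°, groundspeed=158.4 kt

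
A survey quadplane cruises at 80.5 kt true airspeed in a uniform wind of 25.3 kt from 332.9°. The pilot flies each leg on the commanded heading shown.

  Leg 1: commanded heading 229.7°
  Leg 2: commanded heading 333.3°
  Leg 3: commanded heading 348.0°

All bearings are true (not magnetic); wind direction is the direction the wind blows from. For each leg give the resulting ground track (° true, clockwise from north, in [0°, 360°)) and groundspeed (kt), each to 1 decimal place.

Leg 1: track=213.8°, groundspeed=89.7 kt
Leg 2: track=333.5°, groundspeed=55.2 kt
Leg 3: track=354.7°, groundspeed=56.5 kt

Leg 1: heading 229.7°; drift -15.9° → track 213.8°, groundspeed 89.7 kt
Leg 2: heading 333.3°; drift +0.2° → track 333.5°, groundspeed 55.2 kt
Leg 3: heading 348.0°; drift +6.7° → track 354.7°, groundspeed 56.5 kt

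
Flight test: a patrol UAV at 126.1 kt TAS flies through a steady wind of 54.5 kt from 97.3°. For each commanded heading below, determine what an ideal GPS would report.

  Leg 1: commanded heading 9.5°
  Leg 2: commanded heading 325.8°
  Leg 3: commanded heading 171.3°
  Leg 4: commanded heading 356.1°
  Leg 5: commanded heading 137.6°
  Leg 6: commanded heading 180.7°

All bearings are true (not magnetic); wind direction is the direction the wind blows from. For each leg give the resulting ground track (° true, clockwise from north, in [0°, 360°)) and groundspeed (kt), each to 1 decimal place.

Leg 1: track=345.8°, groundspeed=135.4 kt
Leg 2: track=311.7°, groundspeed=167.3 kt
Leg 3: track=196.6°, groundspeed=122.8 kt
Leg 4: track=334.7°, groundspeed=146.8 kt
Leg 5: track=160.2°, groundspeed=91.6 kt
Leg 6: track=205.0°, groundspeed=131.5 kt

Leg 1: heading 9.5°; drift -23.7° → track 345.8°, groundspeed 135.4 kt
Leg 2: heading 325.8°; drift -14.1° → track 311.7°, groundspeed 167.3 kt
Leg 3: heading 171.3°; drift +25.3° → track 196.6°, groundspeed 122.8 kt
Leg 4: heading 356.1°; drift -21.4° → track 334.7°, groundspeed 146.8 kt
Leg 5: heading 137.6°; drift +22.6° → track 160.2°, groundspeed 91.6 kt
Leg 6: heading 180.7°; drift +24.3° → track 205.0°, groundspeed 131.5 kt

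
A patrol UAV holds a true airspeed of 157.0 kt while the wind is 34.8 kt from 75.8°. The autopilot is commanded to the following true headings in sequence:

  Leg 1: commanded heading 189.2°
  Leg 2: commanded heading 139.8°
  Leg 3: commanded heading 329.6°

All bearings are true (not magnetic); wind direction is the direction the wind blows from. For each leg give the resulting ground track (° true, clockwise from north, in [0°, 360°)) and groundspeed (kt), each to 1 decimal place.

Leg 1: track=199.8°, groundspeed=173.8 kt
Leg 2: track=152.2°, groundspeed=145.2 kt
Leg 3: track=318.3°, groundspeed=170.0 kt

Leg 1: heading 189.2°; drift +10.6° → track 199.8°, groundspeed 173.8 kt
Leg 2: heading 139.8°; drift +12.4° → track 152.2°, groundspeed 145.2 kt
Leg 3: heading 329.6°; drift -11.3° → track 318.3°, groundspeed 170.0 kt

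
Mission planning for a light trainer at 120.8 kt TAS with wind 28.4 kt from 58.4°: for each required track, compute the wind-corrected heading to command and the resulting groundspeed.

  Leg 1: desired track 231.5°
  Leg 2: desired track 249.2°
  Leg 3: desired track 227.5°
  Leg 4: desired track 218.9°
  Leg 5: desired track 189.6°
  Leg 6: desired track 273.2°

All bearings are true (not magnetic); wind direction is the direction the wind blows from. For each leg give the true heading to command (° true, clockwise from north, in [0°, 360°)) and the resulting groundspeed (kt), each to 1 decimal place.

Leg 1: heading=229.9°, groundspeed=148.9 kt
Leg 2: heading=251.7°, groundspeed=148.6 kt
Leg 3: heading=225.0°, groundspeed=148.6 kt
Leg 4: heading=214.4°, groundspeed=147.2 kt
Leg 5: heading=179.4°, groundspeed=137.6 kt
Leg 6: heading=280.9°, groundspeed=143.0 kt

Leg 1: desired track 231.5°; wind correction -1.6° → command heading 229.9°, groundspeed 148.9 kt
Leg 2: desired track 249.2°; wind correction +2.5° → command heading 251.7°, groundspeed 148.6 kt
Leg 3: desired track 227.5°; wind correction -2.5° → command heading 225.0°, groundspeed 148.6 kt
Leg 4: desired track 218.9°; wind correction -4.5° → command heading 214.4°, groundspeed 147.2 kt
Leg 5: desired track 189.6°; wind correction -10.2° → command heading 179.4°, groundspeed 137.6 kt
Leg 6: desired track 273.2°; wind correction +7.7° → command heading 280.9°, groundspeed 143.0 kt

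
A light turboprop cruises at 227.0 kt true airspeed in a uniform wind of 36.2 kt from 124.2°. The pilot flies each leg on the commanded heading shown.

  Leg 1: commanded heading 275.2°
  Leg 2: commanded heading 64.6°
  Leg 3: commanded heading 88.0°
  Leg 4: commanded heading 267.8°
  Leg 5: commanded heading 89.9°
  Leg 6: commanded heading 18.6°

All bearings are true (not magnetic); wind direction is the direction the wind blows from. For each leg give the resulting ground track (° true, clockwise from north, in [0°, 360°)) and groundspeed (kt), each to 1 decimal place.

Leg 1: heading 275.2°; drift +3.9° → track 279.1°, groundspeed 259.3 kt
Leg 2: heading 64.6°; drift -8.5° → track 56.1°, groundspeed 211.0 kt
Leg 3: heading 88.0°; drift -6.2° → track 81.8°, groundspeed 198.9 kt
Leg 4: heading 267.8°; drift +4.8° → track 272.6°, groundspeed 257.0 kt
Leg 5: heading 89.9°; drift -5.9° → track 84.0°, groundspeed 198.1 kt
Leg 6: heading 18.6°; drift -8.4° → track 10.2°, groundspeed 239.3 kt

Leg 1: track=279.1°, groundspeed=259.3 kt
Leg 2: track=56.1°, groundspeed=211.0 kt
Leg 3: track=81.8°, groundspeed=198.9 kt
Leg 4: track=272.6°, groundspeed=257.0 kt
Leg 5: track=84.0°, groundspeed=198.1 kt
Leg 6: track=10.2°, groundspeed=239.3 kt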